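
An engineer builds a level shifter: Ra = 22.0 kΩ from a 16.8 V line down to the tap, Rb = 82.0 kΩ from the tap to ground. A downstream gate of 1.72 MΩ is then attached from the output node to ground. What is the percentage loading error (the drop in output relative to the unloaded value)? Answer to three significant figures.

The divider's output (Thévenin) resistance is Ra‖Rb = 17.35 kΩ.
Fractional drop under load = R_th/(R_th + R_L) = 17.35 / (17.35 + 1720) = 0.009984.
So the output falls by 0.998 %.

0.998 %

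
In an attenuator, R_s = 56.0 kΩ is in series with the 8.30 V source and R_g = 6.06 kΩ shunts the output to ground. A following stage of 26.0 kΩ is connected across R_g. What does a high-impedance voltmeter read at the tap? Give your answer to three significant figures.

The load sits in parallel with R_g: R_g‖R_L = (6.06 × 26.0) / (6.06 + 26.0) = 4.915 kΩ.
V_out = 8.30 × 4.915 / (56.0 + 4.915) = 8.30 × 4.915/60.91 = 0.670 V.
(Unloaded it would have been 0.810 V.)

V_out ≈ 0.670 V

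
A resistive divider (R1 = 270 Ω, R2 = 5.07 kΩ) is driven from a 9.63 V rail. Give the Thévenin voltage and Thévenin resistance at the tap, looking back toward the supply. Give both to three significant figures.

V_th is the open-circuit tap voltage: 9.63 × 5070/(270 + 5070) = 9.14 V.
With the supply zeroed, R1 and R2 appear in parallel from the tap: R_th = R1‖R2 = (270 × 5070)/5340 = 256 Ω.

V_th = 9.14 V, R_th = 256 Ω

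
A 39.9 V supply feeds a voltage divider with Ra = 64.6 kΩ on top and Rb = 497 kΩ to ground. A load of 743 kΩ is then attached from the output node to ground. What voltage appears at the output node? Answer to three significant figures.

V_out ≈ 32.8 V

The load sits in parallel with Rb: Rb‖R_L = (497 × 743) / (497 + 743) = 297.8 kΩ.
V_out = 39.9 × 297.8 / (64.6 + 297.8) = 39.9 × 297.8/362.4 = 32.8 V.
(Unloaded it would have been 35.3 V.)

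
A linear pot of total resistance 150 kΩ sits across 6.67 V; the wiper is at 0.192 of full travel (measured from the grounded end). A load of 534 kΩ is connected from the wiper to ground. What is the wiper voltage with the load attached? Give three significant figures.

The wiper splits the pot into (1−α)R = 121.2 kΩ above and αR = 28.80 kΩ below.
Lower section ‖ load = 27.33 kΩ.
V_wiper = 6.67 × 27.33/(121.2 + 27.33) = 1.23 V.

V ≈ 1.23 V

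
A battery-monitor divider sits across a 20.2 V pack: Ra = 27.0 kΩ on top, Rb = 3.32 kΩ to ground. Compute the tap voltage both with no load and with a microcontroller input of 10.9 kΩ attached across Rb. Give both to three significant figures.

Open-circuit: V = 20.2 × 3.32/(27.0 + 3.32) = 2.21 V.
With the load, Rb becomes Rb‖R_L = 2.545 kΩ, so V = 20.2 × 2.545/29.54 = 1.74 V.

Unloaded: 2.21 V; loaded: 1.74 V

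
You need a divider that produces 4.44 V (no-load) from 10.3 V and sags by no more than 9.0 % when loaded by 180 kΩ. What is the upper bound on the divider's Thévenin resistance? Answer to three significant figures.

R_th ≤ 17.8 kΩ

Loading drop = R_th/(R_th + R_L) ≤ 0.0900, so R_th ≤ R_L · ε/(1−ε) = 180 kΩ × 0.0900/0.9100 = 17.8 kΩ.
(Any R1, R2 with R2/(R1+R2) = 0.431 and R1‖R2 ≤ 17.8 kΩ will meet the spec.)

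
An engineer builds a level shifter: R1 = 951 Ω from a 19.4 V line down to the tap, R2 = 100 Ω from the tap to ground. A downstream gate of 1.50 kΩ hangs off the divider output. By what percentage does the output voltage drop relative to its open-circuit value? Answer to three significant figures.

5.69 %

The divider's output (Thévenin) resistance is R1‖R2 = 90.49 Ω.
Fractional drop under load = R_th/(R_th + R_L) = 90.49 / (90.49 + 1500) = 0.05689.
So the output falls by 5.69 %.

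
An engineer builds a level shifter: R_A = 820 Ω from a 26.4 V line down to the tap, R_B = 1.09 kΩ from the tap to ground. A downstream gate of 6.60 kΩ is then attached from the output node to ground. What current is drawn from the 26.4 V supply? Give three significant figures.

R_B‖R_L = 935.5 Ω, so the source sees R_A + R_B‖R_L = 1756 Ω.
I = 26.4 V / 1756 Ω = 15.0 mA.

I ≈ 15.0 mA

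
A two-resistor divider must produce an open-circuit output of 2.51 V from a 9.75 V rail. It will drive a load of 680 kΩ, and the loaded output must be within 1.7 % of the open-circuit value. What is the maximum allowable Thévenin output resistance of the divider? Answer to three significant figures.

Loading drop = R_th/(R_th + R_L) ≤ 0.0170, so R_th ≤ R_L · ε/(1−ε) = 680 kΩ × 0.0170/0.9830 = 11.8 kΩ.
(Any R1, R2 with R2/(R1+R2) = 0.257 and R1‖R2 ≤ 11.8 kΩ will meet the spec.)

R_th ≤ 11.8 kΩ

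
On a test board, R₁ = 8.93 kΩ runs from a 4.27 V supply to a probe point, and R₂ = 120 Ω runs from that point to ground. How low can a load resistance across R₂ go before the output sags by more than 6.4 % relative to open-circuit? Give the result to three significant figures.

Output resistance R_th = R₁‖R₂ = (8930 × 120)/9050 = 118.4 Ω.
The fractional drop is R_th/(R_th + R_L); requiring this ≤ 0.0640 gives R_L ≥ R_th(1/0.0640 − 1) = 118.4 × 14.62 = 1.73 kΩ.

R_L(min) ≈ 1.73 kΩ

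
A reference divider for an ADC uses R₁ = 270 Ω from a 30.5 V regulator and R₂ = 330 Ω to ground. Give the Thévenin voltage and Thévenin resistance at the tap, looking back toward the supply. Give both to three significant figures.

V_th = 16.8 V, R_th = 148 Ω

V_th is the open-circuit tap voltage: 30.5 × 330/(270 + 330) = 16.8 V.
With the supply zeroed, R₁ and R₂ appear in parallel from the tap: R_th = R₁‖R₂ = (270 × 330)/600.0 = 148 Ω.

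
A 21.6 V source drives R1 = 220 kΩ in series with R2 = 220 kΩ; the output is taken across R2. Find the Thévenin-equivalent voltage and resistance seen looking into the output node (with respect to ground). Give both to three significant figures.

V_th = 10.8 V, R_th = 110 kΩ

V_th is the open-circuit tap voltage: 21.6 × 220/(220 + 220) = 10.8 V.
With the supply zeroed, R1 and R2 appear in parallel from the tap: R_th = R1‖R2 = (220 × 220)/440.0 = 110 kΩ.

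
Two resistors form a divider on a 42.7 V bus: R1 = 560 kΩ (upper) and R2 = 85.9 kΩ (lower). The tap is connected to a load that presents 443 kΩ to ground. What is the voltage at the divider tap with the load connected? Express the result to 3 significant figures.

V_out ≈ 4.86 V

The load sits in parallel with R2: R2‖R_L = (85.9 × 443) / (85.9 + 443) = 71.95 kΩ.
V_out = 42.7 × 71.95 / (560 + 71.95) = 42.7 × 71.95/631.9 = 4.86 V.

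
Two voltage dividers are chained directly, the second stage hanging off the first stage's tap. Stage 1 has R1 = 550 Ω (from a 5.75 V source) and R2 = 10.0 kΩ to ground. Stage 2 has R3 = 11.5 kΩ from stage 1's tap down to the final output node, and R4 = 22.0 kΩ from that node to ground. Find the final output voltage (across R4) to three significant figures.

Stage 2 presents R3+R4 = 33500 Ω as a load on stage 1's tap.
Stage 1's lower leg becomes R2‖(R3+R4) = 7701 Ω, so V_mid = 5.75 × 7701/8251 = 5.367 V.
Stage 2 is itself unloaded: V_out = V_mid × R4/(R3+R4) = 5.367 × 22000/33500 = 3.52 V.

V_out ≈ 3.52 V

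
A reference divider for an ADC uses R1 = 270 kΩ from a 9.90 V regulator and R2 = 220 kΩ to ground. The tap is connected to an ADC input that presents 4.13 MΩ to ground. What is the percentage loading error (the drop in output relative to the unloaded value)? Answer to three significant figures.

The divider's output (Thévenin) resistance is R1‖R2 = 121.2 kΩ.
Fractional drop under load = R_th/(R_th + R_L) = 121.2 / (121.2 + 4130) = 0.02852.
So the output falls by 2.85 %.

2.85 %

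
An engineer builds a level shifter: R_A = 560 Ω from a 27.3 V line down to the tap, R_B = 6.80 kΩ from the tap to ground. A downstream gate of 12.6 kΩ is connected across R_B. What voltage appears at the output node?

V_out ≈ 24.2 V

The load sits in parallel with R_B: R_B‖R_L = (6800 × 12600) / (6800 + 12600) = 4416 Ω.
V_out = 27.3 × 4416 / (560 + 4416) = 27.3 × 4416/4976 = 24.2 V.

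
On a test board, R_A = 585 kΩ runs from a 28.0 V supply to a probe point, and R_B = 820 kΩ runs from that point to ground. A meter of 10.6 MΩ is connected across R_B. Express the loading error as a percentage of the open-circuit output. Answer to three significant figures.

The divider's output (Thévenin) resistance is R_A‖R_B = 341.4 kΩ.
Fractional drop under load = R_th/(R_th + R_L) = 341.4 / (341.4 + 10600) = 0.03120.
So the output falls by 3.12 %.

3.12 %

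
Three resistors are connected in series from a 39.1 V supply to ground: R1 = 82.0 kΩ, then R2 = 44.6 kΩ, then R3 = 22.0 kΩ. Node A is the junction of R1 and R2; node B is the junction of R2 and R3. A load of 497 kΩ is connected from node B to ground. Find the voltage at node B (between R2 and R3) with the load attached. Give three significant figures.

V ≈ 5.58 V

At node B, R3 is in parallel with the load: R3‖R_L = 21.07 kΩ.
Below node A the resistance is R2 + (R3‖R_L) = 65.67 kΩ, so V_A = 39.1 × 65.67/147.7 = 17.39 V.
Then V_B = V_A × (R3‖R_L)/(R2 + R3‖R_L) = 17.39 × 21.07/65.67 = 5.58 V.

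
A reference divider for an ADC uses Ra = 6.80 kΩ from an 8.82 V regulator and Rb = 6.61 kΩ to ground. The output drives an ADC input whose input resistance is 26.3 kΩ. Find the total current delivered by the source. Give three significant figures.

I ≈ 0.730 mA

Rb‖R_L = 5.282 kΩ, so the source sees Ra + Rb‖R_L = 12.08 kΩ.
I = 8.82 V / 12.08 kΩ = 0.730 mA.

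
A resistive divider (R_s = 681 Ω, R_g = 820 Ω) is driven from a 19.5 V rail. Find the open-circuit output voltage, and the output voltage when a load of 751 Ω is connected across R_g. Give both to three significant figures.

Unloaded: 10.7 V; loaded: 7.12 V

Open-circuit: V = 19.5 × 820/(681 + 820) = 10.7 V.
With the load, R_g becomes R_g‖R_L = 392.0 Ω, so V = 19.5 × 392.0/1073 = 7.12 V.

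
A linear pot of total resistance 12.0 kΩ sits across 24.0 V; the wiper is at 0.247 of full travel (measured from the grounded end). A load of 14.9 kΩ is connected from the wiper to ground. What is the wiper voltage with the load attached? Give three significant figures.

The wiper splits the pot into (1−α)R = 9.036 kΩ above and αR = 2.964 kΩ below.
Lower section ‖ load = 2.472 kΩ.
V_wiper = 24.0 × 2.472/(9.036 + 2.472) = 5.16 V.

V ≈ 5.16 V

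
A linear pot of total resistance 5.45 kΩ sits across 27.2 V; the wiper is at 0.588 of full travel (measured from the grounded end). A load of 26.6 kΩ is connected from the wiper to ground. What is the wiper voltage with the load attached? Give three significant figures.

The wiper splits the pot into (1−α)R = 2.245 kΩ above and αR = 3.205 kΩ below.
Lower section ‖ load = 2.860 kΩ.
V_wiper = 27.2 × 2.860/(2.245 + 2.860) = 15.2 V.

V ≈ 15.2 V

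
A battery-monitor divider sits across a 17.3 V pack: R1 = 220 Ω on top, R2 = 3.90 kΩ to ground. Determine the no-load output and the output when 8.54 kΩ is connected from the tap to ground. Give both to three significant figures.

Unloaded: 16.4 V; loaded: 16.0 V

Open-circuit: V = 17.3 × 3900/(220 + 3900) = 16.4 V.
With the load, R2 becomes R2‖R_L = 2677 Ω, so V = 17.3 × 2677/2897 = 16.0 V.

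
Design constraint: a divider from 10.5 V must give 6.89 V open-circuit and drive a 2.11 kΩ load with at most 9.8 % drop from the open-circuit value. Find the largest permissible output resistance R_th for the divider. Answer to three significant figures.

Loading drop = R_th/(R_th + R_L) ≤ 0.0980, so R_th ≤ R_L · ε/(1−ε) = 2.11 kΩ × 0.0980/0.9020 = 229 Ω.

R_th ≤ 229 Ω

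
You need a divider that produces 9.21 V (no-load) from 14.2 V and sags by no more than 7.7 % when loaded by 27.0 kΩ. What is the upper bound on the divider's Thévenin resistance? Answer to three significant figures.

R_th ≤ 2.25 kΩ

Loading drop = R_th/(R_th + R_L) ≤ 0.0770, so R_th ≤ R_L · ε/(1−ε) = 27.0 kΩ × 0.0770/0.9230 = 2.25 kΩ.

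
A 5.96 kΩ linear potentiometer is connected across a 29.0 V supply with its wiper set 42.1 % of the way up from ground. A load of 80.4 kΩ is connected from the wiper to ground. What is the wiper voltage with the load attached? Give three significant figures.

The wiper splits the pot into (1−α)R = 3.451 kΩ above and αR = 2.509 kΩ below.
Lower section ‖ load = 2.433 kΩ.
V_wiper = 29.0 × 2.433/(3.451 + 2.433) = 12.0 V.

V ≈ 12.0 V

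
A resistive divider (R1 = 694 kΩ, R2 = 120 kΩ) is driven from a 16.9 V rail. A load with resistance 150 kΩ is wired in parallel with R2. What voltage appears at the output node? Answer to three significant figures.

The load sits in parallel with R2: R2‖R_L = (120 × 150) / (120 + 150) = 66.67 kΩ.
V_out = 16.9 × 66.67 / (694 + 66.67) = 16.9 × 66.67/760.7 = 1.48 V.

V_out ≈ 1.48 V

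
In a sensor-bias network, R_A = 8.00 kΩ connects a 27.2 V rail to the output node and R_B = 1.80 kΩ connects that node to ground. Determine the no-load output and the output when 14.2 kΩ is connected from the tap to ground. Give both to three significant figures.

Open-circuit: V = 27.2 × 1.80/(8.00 + 1.80) = 5.00 V.
With the load, R_B becomes R_B‖R_L = 1.597 kΩ, so V = 27.2 × 1.597/9.598 = 4.53 V.

Unloaded: 5.00 V; loaded: 4.53 V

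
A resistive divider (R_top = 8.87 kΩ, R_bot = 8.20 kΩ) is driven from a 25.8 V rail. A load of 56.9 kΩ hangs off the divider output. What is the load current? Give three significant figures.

I_L ≈ 0.203 mA

R_bot‖R_L = 7.167 kΩ; V_out = 25.8 × 7.167/16.04 = 11.53 V.
I_L = V_out / R_L = 11.53 / 56.9 kΩ = 0.203 mA.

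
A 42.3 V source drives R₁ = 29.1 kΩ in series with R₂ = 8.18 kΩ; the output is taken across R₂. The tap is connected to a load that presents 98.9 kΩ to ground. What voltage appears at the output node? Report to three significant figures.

V_out ≈ 8.72 V

The load sits in parallel with R₂: R₂‖R_L = (8.18 × 98.9) / (8.18 + 98.9) = 7.555 kΩ.
V_out = 42.3 × 7.555 / (29.1 + 7.555) = 42.3 × 7.555/36.66 = 8.72 V.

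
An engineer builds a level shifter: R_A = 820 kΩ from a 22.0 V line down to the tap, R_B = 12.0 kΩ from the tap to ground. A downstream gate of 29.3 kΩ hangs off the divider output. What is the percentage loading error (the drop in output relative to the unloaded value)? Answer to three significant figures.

Unloaded V = 22.0 × 12.0/832.0 = 0.3173 V.
Loaded: R_B‖R_L = 8.513 kΩ, giving V = 22.0 × 8.513/828.5 = 0.2261 V.
Drop = (0.3173 − 0.2261) / 0.3173 = 28.8 %.

28.8 %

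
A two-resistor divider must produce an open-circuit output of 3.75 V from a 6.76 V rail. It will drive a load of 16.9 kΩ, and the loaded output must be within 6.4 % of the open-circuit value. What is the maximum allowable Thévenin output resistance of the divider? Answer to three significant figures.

Loading drop = R_th/(R_th + R_L) ≤ 0.0640, so R_th ≤ R_L · ε/(1−ε) = 16.9 kΩ × 0.0640/0.9360 = 1.16 kΩ.

R_th ≤ 1.16 kΩ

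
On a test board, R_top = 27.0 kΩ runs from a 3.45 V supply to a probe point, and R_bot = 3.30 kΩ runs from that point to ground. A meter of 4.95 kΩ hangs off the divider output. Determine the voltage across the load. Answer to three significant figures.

V_out ≈ 0.236 V

The load sits in parallel with R_bot: R_bot‖R_L = (3.30 × 4.95) / (3.30 + 4.95) = 1.980 kΩ.
V_out = 3.45 × 1.980 / (27.0 + 1.980) = 3.45 × 1.980/28.98 = 0.236 V.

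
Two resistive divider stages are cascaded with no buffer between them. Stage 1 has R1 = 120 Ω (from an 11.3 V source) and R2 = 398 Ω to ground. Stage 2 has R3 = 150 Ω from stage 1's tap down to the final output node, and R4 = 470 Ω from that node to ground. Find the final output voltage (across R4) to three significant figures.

Stage 2 presents R3+R4 = 620.0 Ω as a load on stage 1's tap.
Stage 1's lower leg becomes R2‖(R3+R4) = 242.4 Ω, so V_mid = 11.3 × 242.4/362.4 = 7.558 V.
Stage 2 is itself unloaded: V_out = V_mid × R4/(R3+R4) = 7.558 × 470/620.0 = 5.73 V.

V_out ≈ 5.73 V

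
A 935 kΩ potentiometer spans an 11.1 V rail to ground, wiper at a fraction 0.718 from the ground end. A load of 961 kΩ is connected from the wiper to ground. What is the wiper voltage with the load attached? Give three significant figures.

The wiper splits the pot into (1−α)R = 263.7 kΩ above and αR = 671.3 kΩ below.
Lower section ‖ load = 395.2 kΩ.
V_wiper = 11.1 × 395.2/(263.7 + 395.2) = 6.66 V.

V ≈ 6.66 V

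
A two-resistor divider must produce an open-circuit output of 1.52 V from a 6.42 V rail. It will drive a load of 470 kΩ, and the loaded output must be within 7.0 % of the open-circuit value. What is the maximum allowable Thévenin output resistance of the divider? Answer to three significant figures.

R_th ≤ 35.4 kΩ

Loading drop = R_th/(R_th + R_L) ≤ 0.0700, so R_th ≤ R_L · ε/(1−ε) = 470 kΩ × 0.0700/0.9300 = 35.4 kΩ.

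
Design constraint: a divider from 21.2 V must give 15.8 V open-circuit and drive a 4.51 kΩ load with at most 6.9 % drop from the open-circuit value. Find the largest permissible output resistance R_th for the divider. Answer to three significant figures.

R_th ≤ 334 Ω

Loading drop = R_th/(R_th + R_L) ≤ 0.0690, so R_th ≤ R_L · ε/(1−ε) = 4.51 kΩ × 0.0690/0.9310 = 334 Ω.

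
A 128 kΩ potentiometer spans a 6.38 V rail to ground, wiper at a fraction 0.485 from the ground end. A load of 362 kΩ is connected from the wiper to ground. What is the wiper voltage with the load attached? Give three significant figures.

V ≈ 2.84 V

The wiper splits the pot into (1−α)R = 65.92 kΩ above and αR = 62.08 kΩ below.
Lower section ‖ load = 52.99 kΩ.
V_wiper = 6.38 × 52.99/(65.92 + 52.99) = 2.84 V.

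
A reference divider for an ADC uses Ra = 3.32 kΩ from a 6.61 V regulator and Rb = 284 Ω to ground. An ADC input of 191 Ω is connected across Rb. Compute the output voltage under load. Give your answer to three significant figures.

The load sits in parallel with Rb: Rb‖R_L = (284 × 191) / (284 + 191) = 114.2 Ω.
V_out = 6.61 × 114.2 / (3320 + 114.2) = 6.61 × 114.2/3434 = 0.220 V.

V_out ≈ 0.220 V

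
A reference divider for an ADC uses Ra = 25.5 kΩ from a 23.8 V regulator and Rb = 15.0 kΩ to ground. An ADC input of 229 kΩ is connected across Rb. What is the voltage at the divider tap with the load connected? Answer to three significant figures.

V_out ≈ 8.47 V

The load sits in parallel with Rb: Rb‖R_L = (15.0 × 229) / (15.0 + 229) = 14.08 kΩ.
V_out = 23.8 × 14.08 / (25.5 + 14.08) = 23.8 × 14.08/39.58 = 8.47 V.
(Unloaded it would have been 8.81 V.)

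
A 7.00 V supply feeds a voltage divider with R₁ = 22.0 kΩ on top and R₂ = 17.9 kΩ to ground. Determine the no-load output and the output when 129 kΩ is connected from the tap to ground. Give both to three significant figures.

Unloaded: 3.14 V; loaded: 2.92 V

Open-circuit: V = 7.00 × 17.9/(22.0 + 17.9) = 3.14 V.
With the load, R₂ becomes R₂‖R_L = 15.72 kΩ, so V = 7.00 × 15.72/37.72 = 2.92 V.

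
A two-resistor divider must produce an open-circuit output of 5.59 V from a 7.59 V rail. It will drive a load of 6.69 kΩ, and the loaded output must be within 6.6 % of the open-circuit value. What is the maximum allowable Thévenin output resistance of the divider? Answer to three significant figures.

R_th ≤ 473 Ω

Loading drop = R_th/(R_th + R_L) ≤ 0.0660, so R_th ≤ R_L · ε/(1−ε) = 6.69 kΩ × 0.0660/0.9340 = 473 Ω.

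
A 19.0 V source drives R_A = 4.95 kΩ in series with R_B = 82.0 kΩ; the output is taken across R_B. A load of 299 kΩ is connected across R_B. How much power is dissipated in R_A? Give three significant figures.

P ≈ 0.372 mW

Total resistance from the source is R_A + (R_B‖R_L) = 69.30 kΩ, so I = 19.0/69.30 kΩ = 0.2742 mA.
P = I²·R_A = (0.2742 mA)² × 4.95 kΩ = 0.372 mW.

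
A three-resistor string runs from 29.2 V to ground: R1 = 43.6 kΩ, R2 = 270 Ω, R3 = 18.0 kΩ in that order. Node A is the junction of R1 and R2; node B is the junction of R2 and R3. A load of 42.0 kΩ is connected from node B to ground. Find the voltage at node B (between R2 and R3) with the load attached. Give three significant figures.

At node B, R3 is in parallel with the load: R3‖R_L = 12600 Ω.
Below node A the resistance is R2 + (R3‖R_L) = 12870 Ω, so V_A = 29.2 × 12870/56470 = 6.655 V.
Then V_B = V_A × (R3‖R_L)/(R2 + R3‖R_L) = 6.655 × 12600/12870 = 6.52 V.

V ≈ 6.52 V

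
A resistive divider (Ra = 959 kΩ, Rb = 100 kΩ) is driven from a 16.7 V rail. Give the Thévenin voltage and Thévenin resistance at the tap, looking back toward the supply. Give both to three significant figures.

V_th = 1.58 V, R_th = 90.6 kΩ

V_th is the open-circuit tap voltage: 16.7 × 100/(959 + 100) = 1.58 V.
With the supply zeroed, Ra and Rb appear in parallel from the tap: R_th = Ra‖Rb = (959 × 100)/1059 = 90.6 kΩ.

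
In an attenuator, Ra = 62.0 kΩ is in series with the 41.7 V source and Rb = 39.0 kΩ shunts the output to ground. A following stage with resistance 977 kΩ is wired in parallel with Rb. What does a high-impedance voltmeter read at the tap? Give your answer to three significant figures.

The load sits in parallel with Rb: Rb‖R_L = (39.0 × 977) / (39.0 + 977) = 37.50 kΩ.
V_out = 41.7 × 37.50 / (62.0 + 37.50) = 41.7 × 37.50/99.50 = 15.7 V.
(Unloaded it would have been 16.1 V.)

V_out ≈ 15.7 V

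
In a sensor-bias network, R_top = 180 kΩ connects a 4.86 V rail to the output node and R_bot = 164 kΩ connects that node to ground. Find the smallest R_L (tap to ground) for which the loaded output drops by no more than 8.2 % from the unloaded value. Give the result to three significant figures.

R_L(min) ≈ 961 kΩ

Output resistance R_th = R_top‖R_bot = (180 × 164)/344.0 = 85.81 kΩ.
The fractional drop is R_th/(R_th + R_L); requiring this ≤ 0.0820 gives R_L ≥ R_th(1/0.0820 − 1) = 85.81 × 11.20 = 961 kΩ.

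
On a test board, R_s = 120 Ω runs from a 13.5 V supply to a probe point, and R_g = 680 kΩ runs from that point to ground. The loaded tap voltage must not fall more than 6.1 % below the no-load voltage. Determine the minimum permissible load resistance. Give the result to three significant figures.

Output resistance R_th = R_s‖R_g = (120 × 680000)/680100 = 120.0 Ω.
The fractional drop is R_th/(R_th + R_L); requiring this ≤ 0.0610 gives R_L ≥ R_th(1/0.0610 − 1) = 120.0 × 15.39 = 1.85 kΩ.

R_L(min) ≈ 1.85 kΩ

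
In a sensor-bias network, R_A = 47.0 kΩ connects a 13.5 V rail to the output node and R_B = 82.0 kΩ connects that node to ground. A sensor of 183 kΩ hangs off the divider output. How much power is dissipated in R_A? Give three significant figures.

P ≈ 0.798 mW

Total resistance from the source is R_A + (R_B‖R_L) = 103.6 kΩ, so I = 13.5/103.6 kΩ = 0.1303 mA.
P = I²·R_A = (0.1303 mA)² × 47.0 kΩ = 0.798 mW.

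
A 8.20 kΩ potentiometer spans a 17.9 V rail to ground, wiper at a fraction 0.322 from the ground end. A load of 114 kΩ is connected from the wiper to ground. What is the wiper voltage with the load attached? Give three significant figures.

V ≈ 5.67 V

The wiper splits the pot into (1−α)R = 5.560 kΩ above and αR = 2.640 kΩ below.
Lower section ‖ load = 2.581 kΩ.
V_wiper = 17.9 × 2.581/(5.560 + 2.581) = 5.67 V.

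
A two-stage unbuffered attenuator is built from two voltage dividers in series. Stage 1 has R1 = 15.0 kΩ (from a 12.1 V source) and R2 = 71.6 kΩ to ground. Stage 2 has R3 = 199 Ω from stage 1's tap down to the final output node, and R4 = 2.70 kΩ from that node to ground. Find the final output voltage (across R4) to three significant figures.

V_out ≈ 1.77 V

Stage 2 presents R3+R4 = 2899 Ω as a load on stage 1's tap.
Stage 1's lower leg becomes R2‖(R3+R4) = 2786 Ω, so V_mid = 12.1 × 2786/17790 = 1.895 V.
Stage 2 is itself unloaded: V_out = V_mid × R4/(R3+R4) = 1.895 × 2700/2899 = 1.77 V.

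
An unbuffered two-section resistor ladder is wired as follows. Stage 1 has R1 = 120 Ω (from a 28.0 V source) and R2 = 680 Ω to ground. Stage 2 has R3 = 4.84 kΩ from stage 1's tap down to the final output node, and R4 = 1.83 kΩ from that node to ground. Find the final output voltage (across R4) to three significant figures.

V_out ≈ 6.43 V

Stage 2 presents R3+R4 = 6670 Ω as a load on stage 1's tap.
Stage 1's lower leg becomes R2‖(R3+R4) = 617.1 Ω, so V_mid = 28.0 × 617.1/737.1 = 23.44 V.
Stage 2 is itself unloaded: V_out = V_mid × R4/(R3+R4) = 23.44 × 1830/6670 = 6.43 V.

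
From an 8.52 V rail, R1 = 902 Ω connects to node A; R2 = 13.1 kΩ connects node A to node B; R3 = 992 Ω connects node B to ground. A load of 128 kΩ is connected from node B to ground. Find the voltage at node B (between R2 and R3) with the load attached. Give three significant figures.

V ≈ 0.560 V

At node B, R3 is in parallel with the load: R3‖R_L = 984.4 Ω.
Below node A the resistance is R2 + (R3‖R_L) = 14080 Ω, so V_A = 8.52 × 14080/14990 = 8.007 V.
Then V_B = V_A × (R3‖R_L)/(R2 + R3‖R_L) = 8.007 × 984.4/14080 = 0.560 V.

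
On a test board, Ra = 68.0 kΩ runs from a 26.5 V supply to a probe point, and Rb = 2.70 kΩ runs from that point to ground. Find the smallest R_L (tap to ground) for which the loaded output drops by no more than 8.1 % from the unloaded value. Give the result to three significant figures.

Output resistance R_th = Ra‖Rb = (68.0 × 2.70)/70.70 = 2.597 kΩ.
The fractional drop is R_th/(R_th + R_L); requiring this ≤ 0.0810 gives R_L ≥ R_th(1/0.0810 − 1) = 2.597 × 11.35 = 29.5 kΩ.

R_L(min) ≈ 29.5 kΩ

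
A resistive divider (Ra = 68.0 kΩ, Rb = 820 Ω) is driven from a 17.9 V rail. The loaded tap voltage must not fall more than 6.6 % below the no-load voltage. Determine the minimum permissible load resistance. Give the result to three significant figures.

R_L(min) ≈ 11.5 kΩ

Output resistance R_th = Ra‖Rb = (68000 × 820)/68820 = 810.2 Ω.
The fractional drop is R_th/(R_th + R_L); requiring this ≤ 0.0660 gives R_L ≥ R_th(1/0.0660 − 1) = 810.2 × 14.15 = 11.5 kΩ.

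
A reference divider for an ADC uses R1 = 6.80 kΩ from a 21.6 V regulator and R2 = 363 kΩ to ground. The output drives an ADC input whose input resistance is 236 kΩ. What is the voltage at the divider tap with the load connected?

V_out ≈ 20.6 V

The load sits in parallel with R2: R2‖R_L = (363 × 236) / (363 + 236) = 143.0 kΩ.
V_out = 21.6 × 143.0 / (6.80 + 143.0) = 21.6 × 143.0/149.8 = 20.6 V.
(Unloaded it would have been 21.2 V.)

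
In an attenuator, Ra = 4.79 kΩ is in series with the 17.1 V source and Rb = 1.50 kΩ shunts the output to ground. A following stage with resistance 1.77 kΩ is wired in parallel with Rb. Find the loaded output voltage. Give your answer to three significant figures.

V_out ≈ 2.48 V

The load sits in parallel with Rb: Rb‖R_L = (1.50 × 1.77) / (1.50 + 1.77) = 0.8119 kΩ.
V_out = 17.1 × 0.8119 / (4.79 + 0.8119) = 17.1 × 0.8119/5.602 = 2.48 V.
(Unloaded it would have been 4.08 V.)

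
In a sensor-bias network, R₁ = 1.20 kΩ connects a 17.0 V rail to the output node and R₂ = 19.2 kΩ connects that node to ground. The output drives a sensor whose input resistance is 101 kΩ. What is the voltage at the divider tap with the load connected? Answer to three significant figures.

The load sits in parallel with R₂: R₂‖R_L = (19.2 × 101) / (19.2 + 101) = 16.13 kΩ.
V_out = 17.0 × 16.13 / (1.20 + 16.13) = 17.0 × 16.13/17.33 = 15.8 V.

V_out ≈ 15.8 V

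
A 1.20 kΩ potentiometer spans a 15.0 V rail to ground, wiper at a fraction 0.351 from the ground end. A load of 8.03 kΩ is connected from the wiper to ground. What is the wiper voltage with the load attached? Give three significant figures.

The wiper splits the pot into (1−α)R = 778.8 Ω above and αR = 421.2 Ω below.
Lower section ‖ load = 400.2 Ω.
V_wiper = 15.0 × 400.2/(778.8 + 400.2) = 5.09 V.

V ≈ 5.09 V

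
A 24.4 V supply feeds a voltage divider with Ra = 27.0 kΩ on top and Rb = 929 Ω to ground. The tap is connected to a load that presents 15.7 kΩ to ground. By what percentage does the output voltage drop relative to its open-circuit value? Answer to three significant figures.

5.41 %

The divider's output (Thévenin) resistance is Ra‖Rb = 898.1 Ω.
Fractional drop under load = R_th/(R_th + R_L) = 898.1 / (898.1 + 15700) = 0.05411.
So the output falls by 5.41 %.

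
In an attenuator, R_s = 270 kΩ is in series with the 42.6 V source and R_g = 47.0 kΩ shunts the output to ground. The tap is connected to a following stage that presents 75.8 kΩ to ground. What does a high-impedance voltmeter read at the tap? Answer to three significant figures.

The load sits in parallel with R_g: R_g‖R_L = (47.0 × 75.8) / (47.0 + 75.8) = 29.01 kΩ.
V_out = 42.6 × 29.01 / (270 + 29.01) = 42.6 × 29.01/299.0 = 4.13 V.
(Unloaded it would have been 6.32 V.)

V_out ≈ 4.13 V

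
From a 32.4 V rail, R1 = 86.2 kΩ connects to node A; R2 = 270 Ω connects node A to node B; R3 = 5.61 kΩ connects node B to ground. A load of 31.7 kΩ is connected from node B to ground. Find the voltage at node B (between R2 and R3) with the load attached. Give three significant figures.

V ≈ 1.69 V

At node B, R3 is in parallel with the load: R3‖R_L = 4766 Ω.
Below node A the resistance is R2 + (R3‖R_L) = 5036 Ω, so V_A = 32.4 × 5036/91240 = 1.789 V.
Then V_B = V_A × (R3‖R_L)/(R2 + R3‖R_L) = 1.789 × 4766/5036 = 1.69 V.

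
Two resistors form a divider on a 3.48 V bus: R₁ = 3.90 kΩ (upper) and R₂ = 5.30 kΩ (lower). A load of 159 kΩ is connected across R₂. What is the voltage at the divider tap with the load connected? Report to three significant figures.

The load sits in parallel with R₂: R₂‖R_L = (5.30 × 159) / (5.30 + 159) = 5.129 kΩ.
V_out = 3.48 × 5.129 / (3.90 + 5.129) = 3.48 × 5.129/9.029 = 1.98 V.

V_out ≈ 1.98 V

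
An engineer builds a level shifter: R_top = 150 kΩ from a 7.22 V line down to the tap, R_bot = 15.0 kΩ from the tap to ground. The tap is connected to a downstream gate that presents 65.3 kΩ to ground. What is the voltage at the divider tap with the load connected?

V_out ≈ 0.543 V

The load sits in parallel with R_bot: R_bot‖R_L = (15.0 × 65.3) / (15.0 + 65.3) = 12.20 kΩ.
V_out = 7.22 × 12.20 / (150 + 12.20) = 7.22 × 12.20/162.2 = 0.543 V.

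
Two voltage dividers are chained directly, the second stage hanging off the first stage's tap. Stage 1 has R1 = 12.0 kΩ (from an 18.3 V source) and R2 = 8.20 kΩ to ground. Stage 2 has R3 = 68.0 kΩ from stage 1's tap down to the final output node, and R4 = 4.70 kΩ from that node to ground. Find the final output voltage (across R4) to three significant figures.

V_out ≈ 0.450 V

Stage 2 presents R3+R4 = 72.70 kΩ as a load on stage 1's tap.
Stage 1's lower leg becomes R2‖(R3+R4) = 7.369 kΩ, so V_mid = 18.3 × 7.369/19.37 = 6.962 V.
Stage 2 is itself unloaded: V_out = V_mid × R4/(R3+R4) = 6.962 × 4.70/72.70 = 0.450 V.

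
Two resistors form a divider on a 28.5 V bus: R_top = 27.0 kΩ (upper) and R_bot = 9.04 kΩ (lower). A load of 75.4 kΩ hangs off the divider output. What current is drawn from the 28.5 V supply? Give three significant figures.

R_bot‖R_L = 8.072 kΩ, so the source sees R_top + R_bot‖R_L = 35.07 kΩ.
I = 28.5 V / 35.07 kΩ = 0.813 mA.

I ≈ 0.813 mA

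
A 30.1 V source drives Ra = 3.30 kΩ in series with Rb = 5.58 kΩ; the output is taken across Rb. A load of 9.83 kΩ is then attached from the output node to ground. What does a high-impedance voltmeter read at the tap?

The load sits in parallel with Rb: Rb‖R_L = (5.58 × 9.83) / (5.58 + 9.83) = 3.559 kΩ.
V_out = 30.1 × 3.559 / (3.30 + 3.559) = 30.1 × 3.559/6.859 = 15.6 V.
(Unloaded it would have been 18.9 V.)

V_out ≈ 15.6 V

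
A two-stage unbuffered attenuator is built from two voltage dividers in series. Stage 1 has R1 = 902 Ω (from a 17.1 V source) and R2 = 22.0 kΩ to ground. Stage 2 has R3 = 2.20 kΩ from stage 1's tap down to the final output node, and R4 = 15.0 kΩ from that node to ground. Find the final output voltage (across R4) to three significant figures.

Stage 2 presents R3+R4 = 17200 Ω as a load on stage 1's tap.
Stage 1's lower leg becomes R2‖(R3+R4) = 9653 Ω, so V_mid = 17.1 × 9653/10560 = 15.64 V.
Stage 2 is itself unloaded: V_out = V_mid × R4/(R3+R4) = 15.64 × 15000/17200 = 13.6 V.

V_out ≈ 13.6 V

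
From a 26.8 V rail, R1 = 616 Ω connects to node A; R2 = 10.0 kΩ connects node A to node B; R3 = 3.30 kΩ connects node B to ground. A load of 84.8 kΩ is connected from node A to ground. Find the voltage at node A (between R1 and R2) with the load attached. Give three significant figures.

Below node A the series string R2+R3 = 13300 Ω sits in parallel with the 84800 Ω load: 11500 Ω.
V_A = 26.8 × 11500/(616 + 11500) = 25.4 V.

V ≈ 25.4 V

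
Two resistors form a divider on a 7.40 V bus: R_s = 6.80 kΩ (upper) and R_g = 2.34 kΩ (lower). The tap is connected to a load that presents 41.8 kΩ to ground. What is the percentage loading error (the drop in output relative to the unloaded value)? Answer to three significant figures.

4.00 %

The divider's output (Thévenin) resistance is R_s‖R_g = 1.741 kΩ.
Fractional drop under load = R_th/(R_th + R_L) = 1.741 / (1.741 + 41.8) = 0.03998.
So the output falls by 4.00 %.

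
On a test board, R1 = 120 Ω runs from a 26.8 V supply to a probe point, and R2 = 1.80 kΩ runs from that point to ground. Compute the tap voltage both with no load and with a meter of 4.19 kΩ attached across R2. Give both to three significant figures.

Open-circuit: V = 26.8 × 1800/(120 + 1800) = 25.1 V.
With the load, R2 becomes R2‖R_L = 1259 Ω, so V = 26.8 × 1259/1379 = 24.5 V.

Unloaded: 25.1 V; loaded: 24.5 V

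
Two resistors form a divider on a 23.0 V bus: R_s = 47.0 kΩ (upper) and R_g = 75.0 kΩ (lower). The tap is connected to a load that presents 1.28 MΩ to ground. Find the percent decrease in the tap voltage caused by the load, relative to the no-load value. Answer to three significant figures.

The divider's output (Thévenin) resistance is R_s‖R_g = 28.89 kΩ.
Fractional drop under load = R_th/(R_th + R_L) = 28.89 / (28.89 + 1280) = 0.02207.
So the output falls by 2.21 %.

2.21 %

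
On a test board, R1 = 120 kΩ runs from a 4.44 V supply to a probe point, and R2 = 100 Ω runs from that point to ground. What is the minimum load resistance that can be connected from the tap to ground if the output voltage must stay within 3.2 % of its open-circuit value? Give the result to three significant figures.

R_L(min) ≈ 3.02 kΩ

Output resistance R_th = R1‖R2 = (120000 × 100)/120100 = 99.92 Ω.
The fractional drop is R_th/(R_th + R_L); requiring this ≤ 0.0320 gives R_L ≥ R_th(1/0.0320 − 1) = 99.92 × 30.25 = 3.02 kΩ.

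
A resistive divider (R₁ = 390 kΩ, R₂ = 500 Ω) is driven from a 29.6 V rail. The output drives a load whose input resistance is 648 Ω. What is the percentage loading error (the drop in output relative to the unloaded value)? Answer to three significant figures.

The divider's output (Thévenin) resistance is R₁‖R₂ = 499.4 Ω.
Fractional drop under load = R_th/(R_th + R_L) = 499.4 / (499.4 + 648) = 0.4352.
So the output falls by 43.5 %.

43.5 %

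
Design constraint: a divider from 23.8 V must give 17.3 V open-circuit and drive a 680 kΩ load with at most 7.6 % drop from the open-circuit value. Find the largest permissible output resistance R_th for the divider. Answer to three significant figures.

Loading drop = R_th/(R_th + R_L) ≤ 0.0760, so R_th ≤ R_L · ε/(1−ε) = 680 kΩ × 0.0760/0.9240 = 55.9 kΩ.

R_th ≤ 55.9 kΩ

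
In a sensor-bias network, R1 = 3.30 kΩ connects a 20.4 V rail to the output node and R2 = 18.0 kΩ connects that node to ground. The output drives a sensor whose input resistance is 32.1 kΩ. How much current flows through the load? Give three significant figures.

I_L ≈ 0.494 mA

R2‖R_L = 11.53 kΩ; V_out = 20.4 × 11.53/14.83 = 15.86 V.
I_L = V_out / R_L = 15.86 / 32.1 kΩ = 0.494 mA.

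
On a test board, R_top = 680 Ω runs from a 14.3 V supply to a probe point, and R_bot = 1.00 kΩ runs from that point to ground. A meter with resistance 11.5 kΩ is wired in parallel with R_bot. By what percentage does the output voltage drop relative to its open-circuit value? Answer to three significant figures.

3.40 %

The divider's output (Thévenin) resistance is R_top‖R_bot = 404.8 Ω.
Fractional drop under load = R_th/(R_th + R_L) = 404.8 / (404.8 + 11500) = 0.03400.
So the output falls by 3.40 %.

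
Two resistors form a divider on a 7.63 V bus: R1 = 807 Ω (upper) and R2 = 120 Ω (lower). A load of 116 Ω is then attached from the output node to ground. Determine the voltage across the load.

The load sits in parallel with R2: R2‖R_L = (120 × 116) / (120 + 116) = 58.98 Ω.
V_out = 7.63 × 58.98 / (807 + 58.98) = 7.63 × 58.98/866.0 = 0.520 V.

V_out ≈ 0.520 V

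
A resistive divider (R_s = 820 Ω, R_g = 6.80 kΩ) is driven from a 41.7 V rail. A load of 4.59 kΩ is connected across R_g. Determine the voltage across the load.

V_out ≈ 32.1 V

The load sits in parallel with R_g: R_g‖R_L = (6800 × 4590) / (6800 + 4590) = 2740 Ω.
V_out = 41.7 × 2740 / (820 + 2740) = 41.7 × 2740/3560 = 32.1 V.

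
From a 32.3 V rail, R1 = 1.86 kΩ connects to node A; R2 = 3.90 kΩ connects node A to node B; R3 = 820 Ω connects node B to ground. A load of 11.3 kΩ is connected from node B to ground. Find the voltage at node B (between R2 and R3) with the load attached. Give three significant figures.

At node B, R3 is in parallel with the load: R3‖R_L = 764.5 Ω.
Below node A the resistance is R2 + (R3‖R_L) = 4665 Ω, so V_A = 32.3 × 4665/6525 = 23.09 V.
Then V_B = V_A × (R3‖R_L)/(R2 + R3‖R_L) = 23.09 × 764.5/4665 = 3.78 V.

V ≈ 3.78 V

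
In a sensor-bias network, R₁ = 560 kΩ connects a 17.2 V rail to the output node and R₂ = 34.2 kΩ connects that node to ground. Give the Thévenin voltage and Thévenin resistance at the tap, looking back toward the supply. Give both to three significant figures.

V_th = 0.990 V, R_th = 32.2 kΩ

V_th is the open-circuit tap voltage: 17.2 × 34.2/(560 + 34.2) = 0.990 V.
With the supply zeroed, R₁ and R₂ appear in parallel from the tap: R_th = R₁‖R₂ = (560 × 34.2)/594.2 = 32.2 kΩ.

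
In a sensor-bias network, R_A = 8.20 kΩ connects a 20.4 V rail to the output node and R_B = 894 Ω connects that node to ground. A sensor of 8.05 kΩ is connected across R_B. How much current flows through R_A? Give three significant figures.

R_B‖R_L = 804.6 Ω, so the source sees R_A + R_B‖R_L = 9005 Ω.
I = 20.4 V / 9005 Ω = 2.27 mA.

I ≈ 2.27 mA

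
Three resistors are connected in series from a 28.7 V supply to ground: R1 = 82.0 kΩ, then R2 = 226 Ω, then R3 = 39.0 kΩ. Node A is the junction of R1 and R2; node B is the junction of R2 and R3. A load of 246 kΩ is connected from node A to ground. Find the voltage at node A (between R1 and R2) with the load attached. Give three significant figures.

Below node A the series string R2+R3 = 39230 Ω sits in parallel with the 246000 Ω load: 33830 Ω.
V_A = 28.7 × 33830/(82000 + 33830) = 8.38 V.

V ≈ 8.38 V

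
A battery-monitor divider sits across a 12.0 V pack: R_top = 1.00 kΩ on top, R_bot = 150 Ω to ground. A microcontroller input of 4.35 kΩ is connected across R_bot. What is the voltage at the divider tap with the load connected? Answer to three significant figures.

The load sits in parallel with R_bot: R_bot‖R_L = (150 × 4350) / (150 + 4350) = 145.0 Ω.
V_out = 12.0 × 145.0 / (1000 + 145.0) = 12.0 × 145.0/1145 = 1.52 V.
(Unloaded it would have been 1.57 V.)

V_out ≈ 1.52 V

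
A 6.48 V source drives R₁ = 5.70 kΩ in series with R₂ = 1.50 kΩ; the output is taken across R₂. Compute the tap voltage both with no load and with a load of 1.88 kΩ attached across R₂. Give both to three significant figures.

Open-circuit: V = 6.48 × 1.50/(5.70 + 1.50) = 1.35 V.
With the load, R₂ becomes R₂‖R_L = 0.8343 kΩ, so V = 6.48 × 0.8343/6.534 = 0.827 V.

Unloaded: 1.35 V; loaded: 0.827 V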